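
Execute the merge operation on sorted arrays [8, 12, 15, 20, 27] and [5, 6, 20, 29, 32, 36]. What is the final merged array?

Merging process:

Compare 8 vs 5: take 5 from right. Merged: [5]
Compare 8 vs 6: take 6 from right. Merged: [5, 6]
Compare 8 vs 20: take 8 from left. Merged: [5, 6, 8]
Compare 12 vs 20: take 12 from left. Merged: [5, 6, 8, 12]
Compare 15 vs 20: take 15 from left. Merged: [5, 6, 8, 12, 15]
Compare 20 vs 20: take 20 from left. Merged: [5, 6, 8, 12, 15, 20]
Compare 27 vs 20: take 20 from right. Merged: [5, 6, 8, 12, 15, 20, 20]
Compare 27 vs 29: take 27 from left. Merged: [5, 6, 8, 12, 15, 20, 20, 27]
Append remaining from right: [29, 32, 36]. Merged: [5, 6, 8, 12, 15, 20, 20, 27, 29, 32, 36]

Final merged array: [5, 6, 8, 12, 15, 20, 20, 27, 29, 32, 36]
Total comparisons: 8

The merged array is [5, 6, 8, 12, 15, 20, 20, 27, 29, 32, 36], requiring 8 comparisons. The merge step runs in O(n) time where n is the total number of elements.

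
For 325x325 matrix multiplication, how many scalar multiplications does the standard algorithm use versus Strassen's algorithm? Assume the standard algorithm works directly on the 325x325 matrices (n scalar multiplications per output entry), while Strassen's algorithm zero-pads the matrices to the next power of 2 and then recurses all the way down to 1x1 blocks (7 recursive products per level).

Matrix multiplication for 325x325 matrices:

Strassen's algorithm requires power-of-2 dimensions. Pad 325x325 to 512x512 (next power of 2).

Standard algorithm: 325^3 = 34328125 multiplications
Strassen's algorithm: 7^(log2(512)) = 7^9 = 40353607 multiplications
Difference: 34328125 - 40353607 = -6025482 (Strassen uses MORE here due to padding overhead — for small or just-over-power-of-2 n, padding can outweigh the per-level savings)

Standard: 34328125 multiplications (325^3). Strassen: 40353607 multiplications (7^9, after padding to 512x512). Strassen reduces 8 recursive multiplications to 7 at each level.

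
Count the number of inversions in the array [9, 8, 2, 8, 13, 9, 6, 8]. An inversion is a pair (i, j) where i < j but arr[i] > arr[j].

Finding inversions in [9, 8, 2, 8, 13, 9, 6, 8]:

(0, 1): arr[0]=9 > arr[1]=8
(0, 2): arr[0]=9 > arr[2]=2
(0, 3): arr[0]=9 > arr[3]=8
(0, 6): arr[0]=9 > arr[6]=6
(0, 7): arr[0]=9 > arr[7]=8
(1, 2): arr[1]=8 > arr[2]=2
(1, 6): arr[1]=8 > arr[6]=6
(3, 6): arr[3]=8 > arr[6]=6
(4, 5): arr[4]=13 > arr[5]=9
(4, 6): arr[4]=13 > arr[6]=6
(4, 7): arr[4]=13 > arr[7]=8
(5, 6): arr[5]=9 > arr[6]=6
(5, 7): arr[5]=9 > arr[7]=8

Total inversions: 13

The array has 13 inversion(s): (0,1), (0,2), (0,3), (0,6), (0,7), (1,2), (1,6), (3,6), (4,5), (4,6), (4,7), (5,6), (5,7). Each pair (i,j) satisfies i < j and arr[i] > arr[j].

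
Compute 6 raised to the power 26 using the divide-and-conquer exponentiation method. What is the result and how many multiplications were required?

Computing 6^26 by squaring (build up from 6^1; each line after the first costs one multiplication):

6^1 = 6
6^2 = (6^1)^2 = 6^2 = 36
6^3 = 6 * 6^2 = 6 * 36 = 216
6^6 = (6^3)^2 = 216^2 = 46656
6^12 = (6^6)^2 = 46656^2 = 2176782336
6^13 = 6 * 6^12 = 6 * 2176782336 = 13060694016
6^26 = (6^13)^2 = 13060694016^2 = 170581728179578208256

Result: 170581728179578208256
Multiplications needed: 6 (6 lines after 6^1)

6^26 = 170581728179578208256. Using exponentiation by squaring, this requires 6 multiplications. The key idea: if the exponent is even, square the half-power; if odd, multiply by the base once.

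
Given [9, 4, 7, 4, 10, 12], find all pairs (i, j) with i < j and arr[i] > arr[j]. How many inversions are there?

Finding inversions in [9, 4, 7, 4, 10, 12]:

(0, 1): arr[0]=9 > arr[1]=4
(0, 2): arr[0]=9 > arr[2]=7
(0, 3): arr[0]=9 > arr[3]=4
(2, 3): arr[2]=7 > arr[3]=4

Total inversions: 4

The array has 4 inversion(s): (0,1), (0,2), (0,3), (2,3). Each pair (i,j) satisfies i < j and arr[i] > arr[j].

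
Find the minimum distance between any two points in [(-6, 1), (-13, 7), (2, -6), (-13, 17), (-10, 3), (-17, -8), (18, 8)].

Computing all pairwise distances among 7 points:

d((-6, 1), (-13, 7)) = 9.2195
d((-6, 1), (2, -6)) = 10.6301
d((-6, 1), (-13, 17)) = 17.4642
d((-6, 1), (-10, 3)) = 4.4721 <-- minimum
d((-6, 1), (-17, -8)) = 14.2127
d((-6, 1), (18, 8)) = 25.0
d((-13, 7), (2, -6)) = 19.8494
d((-13, 7), (-13, 17)) = 10.0
d((-13, 7), (-10, 3)) = 5.0
d((-13, 7), (-17, -8)) = 15.5242
d((-13, 7), (18, 8)) = 31.0161
d((2, -6), (-13, 17)) = 27.4591
d((2, -6), (-10, 3)) = 15.0
d((2, -6), (-17, -8)) = 19.105
d((2, -6), (18, 8)) = 21.2603
d((-13, 17), (-10, 3)) = 14.3178
d((-13, 17), (-17, -8)) = 25.318
d((-13, 17), (18, 8)) = 32.28
d((-10, 3), (-17, -8)) = 13.0384
d((-10, 3), (18, 8)) = 28.4429
d((-17, -8), (18, 8)) = 38.4838

Closest pair: (-6, 1) and (-10, 3) with distance 4.4721

The closest pair is (-6, 1) and (-10, 3) with Euclidean distance 4.4721. For 7 points, brute-force pairwise comparison is shown above. For large n, the divide-and-conquer algorithm (sort by x, recurse on halves, check the dividing strip) achieves O(n log n).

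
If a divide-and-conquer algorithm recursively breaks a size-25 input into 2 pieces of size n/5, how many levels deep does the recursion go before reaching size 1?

For divide and conquer with division factor 5:

Problem sizes at each level:
Level 0: 25
Level 1: 5
Level 2: 1

The root is level 0 and the size-1 base case is level 2 (the tree spans levels 0 through 2, i.e. 3 levels counting the root), so the depth is the number of divisions: log_5(25) = 2

The recursion tree depth is log_5(25) = 2. At each level, the problem size is divided by 5, so it takes 2 divisions to reduce to a base case of size 1. The algorithm makes 2 recursive calls at each level.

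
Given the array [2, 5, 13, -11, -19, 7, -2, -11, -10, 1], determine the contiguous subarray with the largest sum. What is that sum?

Using Kadane's algorithm on [2, 5, 13, -11, -19, 7, -2, -11, -10, 1]:

Scanning through the array:
Position 1 (value 5): max_ending_here = 7, max_so_far = 7
Position 2 (value 13): max_ending_here = 20, max_so_far = 20
Position 3 (value -11): max_ending_here = 9, max_so_far = 20
Position 4 (value -19): max_ending_here = -10, max_so_far = 20
Position 5 (value 7): max_ending_here = 7, max_so_far = 20
Position 6 (value -2): max_ending_here = 5, max_so_far = 20
Position 7 (value -11): max_ending_here = -6, max_so_far = 20
Position 8 (value -10): max_ending_here = -10, max_so_far = 20
Position 9 (value 1): max_ending_here = 1, max_so_far = 20

Maximum subarray: [2, 5, 13]
Maximum sum: 20

The maximum subarray is [2, 5, 13] with sum 20. This subarray runs from index 0 to index 2.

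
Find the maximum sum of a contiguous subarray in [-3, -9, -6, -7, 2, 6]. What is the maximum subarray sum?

Using Kadane's algorithm on [-3, -9, -6, -7, 2, 6]:

Scanning through the array:
Position 1 (value -9): max_ending_here = -9, max_so_far = -3
Position 2 (value -6): max_ending_here = -6, max_so_far = -3
Position 3 (value -7): max_ending_here = -7, max_so_far = -3
Position 4 (value 2): max_ending_here = 2, max_so_far = 2
Position 5 (value 6): max_ending_here = 8, max_so_far = 8

Maximum subarray: [2, 6]
Maximum sum: 8

The maximum subarray is [2, 6] with sum 8. This subarray runs from index 4 to index 5.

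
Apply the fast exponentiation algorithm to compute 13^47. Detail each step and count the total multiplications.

Computing 13^47 by squaring (build up from 13^1; each line after the first costs one multiplication):

13^1 = 13
13^2 = (13^1)^2 = 13^2 = 169
13^4 = (13^2)^2 = 169^2 = 28561
13^5 = 13 * 13^4 = 13 * 28561 = 371293
13^10 = (13^5)^2 = 371293^2 = 137858491849
13^11 = 13 * 13^10 = 13 * 137858491849 = 1792160394037
13^22 = (13^11)^2 = 1792160394037^2 = 3211838877954855105157369
13^23 = 13 * 13^22 = 13 * 3211838877954855105157369 = 41753905413413116367045797
13^46 = (13^23)^2 = 41753905413413116367045797^2 = 1743388617272249143997555461487119439669521095365209
13^47 = 13 * 13^46 = 13 * 1743388617272249143997555461487119439669521095365209 = 22664052024539238871968220999332552715703774239747717

Result: 22664052024539238871968220999332552715703774239747717
Multiplications needed: 9 (9 lines after 13^1)

13^47 = 22664052024539238871968220999332552715703774239747717. Using exponentiation by squaring, this requires 9 multiplications. The key idea: if the exponent is even, square the half-power; if odd, multiply by the base once.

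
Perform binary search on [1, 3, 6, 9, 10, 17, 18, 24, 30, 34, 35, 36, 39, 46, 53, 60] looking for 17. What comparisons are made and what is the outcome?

Binary search for 17 in [1, 3, 6, 9, 10, 17, 18, 24, 30, 34, 35, 36, 39, 46, 53, 60]:

lo=0, hi=15, mid=7, arr[mid]=24 -> 24 > 17, search left half
lo=0, hi=6, mid=3, arr[mid]=9 -> 9 < 17, search right half
lo=4, hi=6, mid=5, arr[mid]=17 -> Found target at index 5!

Binary search finds 17 at index 5 after 3 comparisons. The search repeatedly halves the search space by comparing with the middle element.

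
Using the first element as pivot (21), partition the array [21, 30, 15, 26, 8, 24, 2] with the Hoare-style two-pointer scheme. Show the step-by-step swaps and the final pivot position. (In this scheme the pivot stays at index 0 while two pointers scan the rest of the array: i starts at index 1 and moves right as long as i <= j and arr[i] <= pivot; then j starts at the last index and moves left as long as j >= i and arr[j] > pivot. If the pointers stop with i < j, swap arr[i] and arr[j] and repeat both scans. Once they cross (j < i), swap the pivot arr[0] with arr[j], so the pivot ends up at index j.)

Hoare-style two-pointer partition with pivot = 21:

Initial array: [21, 30, 15, 26, 8, 24, 2]

Pointers start at i = 1, j = 6.
i stops at index 1 (arr[1]=30 > 21), j stops at index 6 (arr[6]=2 <= 21): swap arr[1] and arr[6], array becomes [21, 2, 15, 26, 8, 24, 30]
i stops at index 3 (arr[3]=26 > 21), j stops at index 4 (arr[4]=8 <= 21): swap arr[3] and arr[4], array becomes [21, 2, 15, 8, 26, 24, 30]
i ends at 4, j ends at 3: the pointers have crossed (j < i), so scanning stops.

Swap pivot arr[0] with arr[3] to place pivot at position 3: [8, 2, 15, 21, 26, 24, 30]
Pivot position: 3

After partitioning with pivot 21, the array becomes [8, 2, 15, 21, 26, 24, 30]. The pivot is placed at index 3. All elements to the left of the pivot are <= 21, and all elements to the right are > 21.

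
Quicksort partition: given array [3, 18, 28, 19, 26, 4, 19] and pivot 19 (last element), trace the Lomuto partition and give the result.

Lomuto partition with pivot = 19:

Initial array: [3, 18, 28, 19, 26, 4, 19]

arr[0]=3 <= 19: swap with position 0, array becomes [3, 18, 28, 19, 26, 4, 19]
arr[1]=18 <= 19: swap with position 1, array becomes [3, 18, 28, 19, 26, 4, 19]
arr[2]=28 > 19: no swap
arr[3]=19 <= 19: swap with position 2, array becomes [3, 18, 19, 28, 26, 4, 19]
arr[4]=26 > 19: no swap
arr[5]=4 <= 19: swap with position 3, array becomes [3, 18, 19, 4, 26, 28, 19]

Place pivot at position 4: [3, 18, 19, 4, 19, 28, 26]
Pivot position: 4

After partitioning with pivot 19, the array becomes [3, 18, 19, 4, 19, 28, 26]. The pivot is placed at index 4. All elements to the left of the pivot are <= 19, and all elements to the right are > 19.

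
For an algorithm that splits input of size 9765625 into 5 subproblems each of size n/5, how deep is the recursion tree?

For divide and conquer with division factor 5:

Problem sizes at each level:
Level 0: 9765625
Level 1: 1953125
Level 2: 390625
Level 3: 78125
Level 4: 15625
Level 5: 3125
Level 6: 625
Level 7: 125
Level 8: 25
Level 9: 5
Level 10: 1

The root is level 0 and the size-1 base case is level 10 (the tree spans levels 0 through 10, i.e. 11 levels counting the root), so the depth is the number of divisions: log_5(9765625) = 10

The recursion tree depth is log_5(9765625) = 10. At each level, the problem size is divided by 5, so it takes 10 divisions to reduce to a base case of size 1. The algorithm makes 5 recursive calls at each level.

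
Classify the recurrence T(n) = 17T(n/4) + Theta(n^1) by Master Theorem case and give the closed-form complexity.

Master Theorem for T(n) = 17T(n/4) + O(n^1):

a = 17, b = 4, c = 1
log_b(a) = log_4(17) = 2.0437

Case 1: c = 1 < log_4(17) = 2.0437
T(n) = O(n^(log_4 17))

For T(n) = 17T(n/4) + O(n^1): log_4(17) = 2.0437. This is Case 1 of the Master Theorem (c < log_b(a), work dominated by leaves), giving O(n^(log_4 17)).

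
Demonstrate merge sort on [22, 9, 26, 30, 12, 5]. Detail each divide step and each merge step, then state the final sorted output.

Merge sort trace:

Split: [22, 9, 26, 30, 12, 5] -> [22, 9, 26] and [30, 12, 5]
  Split: [22, 9, 26] -> [22] and [9, 26]
    Split: [9, 26] -> [9] and [26]
    Merge: [9] + [26] -> [9, 26]
  Merge: [22] + [9, 26] -> [9, 22, 26]
  Split: [30, 12, 5] -> [30] and [12, 5]
    Split: [12, 5] -> [12] and [5]
    Merge: [12] + [5] -> [5, 12]
  Merge: [30] + [5, 12] -> [5, 12, 30]
Merge: [9, 22, 26] + [5, 12, 30] -> [5, 9, 12, 22, 26, 30]

Final sorted array: [5, 9, 12, 22, 26, 30]

The merge sort proceeds by recursively splitting the array and merging sorted halves.
After all merges, the sorted array is [5, 9, 12, 22, 26, 30].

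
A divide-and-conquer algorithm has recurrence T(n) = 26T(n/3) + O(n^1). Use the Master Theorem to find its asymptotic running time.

Master Theorem for T(n) = 26T(n/3) + O(n^1):

a = 26, b = 3, c = 1
log_b(a) = log_3(26) = 2.9656

Case 1: c = 1 < log_3(26) = 2.9656
T(n) = O(n^(log_3 26))

For T(n) = 26T(n/3) + O(n^1): log_3(26) = 2.9656. This is Case 1 of the Master Theorem (c < log_b(a), work dominated by leaves), giving O(n^(log_3 26)).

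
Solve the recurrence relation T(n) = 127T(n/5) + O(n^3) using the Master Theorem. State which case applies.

Master Theorem for T(n) = 127T(n/5) + O(n^3):

a = 127, b = 5, c = 3
log_b(a) = log_5(127) = 3.0099

Case 1: c = 3 < log_5(127) = 3.0099
T(n) = O(n^(log_5 127))

For T(n) = 127T(n/5) + O(n^3): log_5(127) = 3.0099. This is Case 1 of the Master Theorem (c < log_b(a), work dominated by leaves), giving O(n^(log_5 127)).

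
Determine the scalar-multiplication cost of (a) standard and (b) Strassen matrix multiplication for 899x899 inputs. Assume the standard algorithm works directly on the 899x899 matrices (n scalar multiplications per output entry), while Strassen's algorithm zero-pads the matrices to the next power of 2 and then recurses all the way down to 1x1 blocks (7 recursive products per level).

Matrix multiplication for 899x899 matrices:

Strassen's algorithm requires power-of-2 dimensions. Pad 899x899 to 1024x1024 (next power of 2).

Standard algorithm: 899^3 = 726572699 multiplications
Strassen's algorithm: 7^(log2(1024)) = 7^10 = 282475249 multiplications
Savings: 726572699 - 282475249 = 444097450 multiplications

Standard: 726572699 multiplications (899^3). Strassen: 282475249 multiplications (7^10, after padding to 1024x1024). Strassen reduces 8 recursive multiplications to 7 at each level.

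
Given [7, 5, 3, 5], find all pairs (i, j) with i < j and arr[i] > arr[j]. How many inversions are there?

Finding inversions in [7, 5, 3, 5]:

(0, 1): arr[0]=7 > arr[1]=5
(0, 2): arr[0]=7 > arr[2]=3
(0, 3): arr[0]=7 > arr[3]=5
(1, 2): arr[1]=5 > arr[2]=3

Total inversions: 4

The array has 4 inversion(s): (0,1), (0,2), (0,3), (1,2). Each pair (i,j) satisfies i < j and arr[i] > arr[j].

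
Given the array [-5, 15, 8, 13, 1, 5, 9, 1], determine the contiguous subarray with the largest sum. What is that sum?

Using Kadane's algorithm on [-5, 15, 8, 13, 1, 5, 9, 1]:

Scanning through the array:
Position 1 (value 15): max_ending_here = 15, max_so_far = 15
Position 2 (value 8): max_ending_here = 23, max_so_far = 23
Position 3 (value 13): max_ending_here = 36, max_so_far = 36
Position 4 (value 1): max_ending_here = 37, max_so_far = 37
Position 5 (value 5): max_ending_here = 42, max_so_far = 42
Position 6 (value 9): max_ending_here = 51, max_so_far = 51
Position 7 (value 1): max_ending_here = 52, max_so_far = 52

Maximum subarray: [15, 8, 13, 1, 5, 9, 1]
Maximum sum: 52

The maximum subarray is [15, 8, 13, 1, 5, 9, 1] with sum 52. This subarray runs from index 1 to index 7.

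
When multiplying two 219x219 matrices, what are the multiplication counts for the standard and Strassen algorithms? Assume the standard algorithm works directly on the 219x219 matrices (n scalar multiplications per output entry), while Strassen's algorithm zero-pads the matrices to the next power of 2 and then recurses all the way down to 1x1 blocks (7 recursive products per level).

Matrix multiplication for 219x219 matrices:

Strassen's algorithm requires power-of-2 dimensions. Pad 219x219 to 256x256 (next power of 2).

Standard algorithm: 219^3 = 10503459 multiplications
Strassen's algorithm: 7^(log2(256)) = 7^8 = 5764801 multiplications
Savings: 10503459 - 5764801 = 4738658 multiplications

Standard: 10503459 multiplications (219^3). Strassen: 5764801 multiplications (7^8, after padding to 256x256). Strassen reduces 8 recursive multiplications to 7 at each level.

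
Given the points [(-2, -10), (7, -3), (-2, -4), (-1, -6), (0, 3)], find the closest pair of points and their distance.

Computing all pairwise distances among 5 points:

d((-2, -10), (7, -3)) = 11.4018
d((-2, -10), (-2, -4)) = 6.0
d((-2, -10), (-1, -6)) = 4.1231
d((-2, -10), (0, 3)) = 13.1529
d((7, -3), (-2, -4)) = 9.0554
d((7, -3), (-1, -6)) = 8.544
d((7, -3), (0, 3)) = 9.2195
d((-2, -4), (-1, -6)) = 2.2361 <-- minimum
d((-2, -4), (0, 3)) = 7.2801
d((-1, -6), (0, 3)) = 9.0554

Closest pair: (-2, -4) and (-1, -6) with distance 2.2361

The closest pair is (-2, -4) and (-1, -6) with Euclidean distance 2.2361. For 5 points, brute-force pairwise comparison is shown above. For large n, the divide-and-conquer algorithm (sort by x, recurse on halves, check the dividing strip) achieves O(n log n).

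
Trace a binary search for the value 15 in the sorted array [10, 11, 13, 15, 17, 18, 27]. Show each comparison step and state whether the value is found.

Binary search for 15 in [10, 11, 13, 15, 17, 18, 27]:

lo=0, hi=6, mid=3, arr[mid]=15 -> Found target at index 3!

Binary search finds 15 at index 3 after 1 comparisons. The search repeatedly halves the search space by comparing with the middle element.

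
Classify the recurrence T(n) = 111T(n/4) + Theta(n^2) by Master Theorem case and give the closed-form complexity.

Master Theorem for T(n) = 111T(n/4) + O(n^2):

a = 111, b = 4, c = 2
log_b(a) = log_4(111) = 3.3972

Case 1: c = 2 < log_4(111) = 3.3972
T(n) = O(n^(log_4 111))

For T(n) = 111T(n/4) + O(n^2): log_4(111) = 3.3972. This is Case 1 of the Master Theorem (c < log_b(a), work dominated by leaves), giving O(n^(log_4 111)).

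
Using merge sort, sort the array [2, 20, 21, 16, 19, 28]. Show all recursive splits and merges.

Merge sort trace:

Split: [2, 20, 21, 16, 19, 28] -> [2, 20, 21] and [16, 19, 28]
  Split: [2, 20, 21] -> [2] and [20, 21]
    Split: [20, 21] -> [20] and [21]
    Merge: [20] + [21] -> [20, 21]
  Merge: [2] + [20, 21] -> [2, 20, 21]
  Split: [16, 19, 28] -> [16] and [19, 28]
    Split: [19, 28] -> [19] and [28]
    Merge: [19] + [28] -> [19, 28]
  Merge: [16] + [19, 28] -> [16, 19, 28]
Merge: [2, 20, 21] + [16, 19, 28] -> [2, 16, 19, 20, 21, 28]

Final sorted array: [2, 16, 19, 20, 21, 28]

The merge sort proceeds by recursively splitting the array and merging sorted halves.
After all merges, the sorted array is [2, 16, 19, 20, 21, 28].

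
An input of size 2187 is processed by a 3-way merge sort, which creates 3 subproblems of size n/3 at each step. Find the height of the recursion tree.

For divide and conquer with division factor 3:

Problem sizes at each level:
Level 0: 2187
Level 1: 729
Level 2: 243
Level 3: 81
Level 4: 27
Level 5: 9
Level 6: 3
Level 7: 1

The root is level 0 and the size-1 base case is level 7 (the tree spans levels 0 through 7, i.e. 8 levels counting the root), so the depth is the number of divisions: log_3(2187) = 7

The recursion tree depth is log_3(2187) = 7. At each level, the problem size is divided by 3, so it takes 7 divisions to reduce to a base case of size 1. The algorithm makes 3 recursive calls at each level.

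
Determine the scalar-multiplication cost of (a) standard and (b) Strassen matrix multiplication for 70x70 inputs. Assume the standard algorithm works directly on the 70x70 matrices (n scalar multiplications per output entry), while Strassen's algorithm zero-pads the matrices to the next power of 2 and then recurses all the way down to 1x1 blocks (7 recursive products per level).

Matrix multiplication for 70x70 matrices:

Strassen's algorithm requires power-of-2 dimensions. Pad 70x70 to 128x128 (next power of 2).

Standard algorithm: 70^3 = 343000 multiplications
Strassen's algorithm: 7^(log2(128)) = 7^7 = 823543 multiplications
Difference: 343000 - 823543 = -480543 (Strassen uses MORE here due to padding overhead — for small or just-over-power-of-2 n, padding can outweigh the per-level savings)

Standard: 343000 multiplications (70^3). Strassen: 823543 multiplications (7^7, after padding to 128x128). Strassen reduces 8 recursive multiplications to 7 at each level.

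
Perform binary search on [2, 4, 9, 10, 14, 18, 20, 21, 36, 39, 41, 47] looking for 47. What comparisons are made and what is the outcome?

Binary search for 47 in [2, 4, 9, 10, 14, 18, 20, 21, 36, 39, 41, 47]:

lo=0, hi=11, mid=5, arr[mid]=18 -> 18 < 47, search right half
lo=6, hi=11, mid=8, arr[mid]=36 -> 36 < 47, search right half
lo=9, hi=11, mid=10, arr[mid]=41 -> 41 < 47, search right half
lo=11, hi=11, mid=11, arr[mid]=47 -> Found target at index 11!

Binary search finds 47 at index 11 after 4 comparisons. The search repeatedly halves the search space by comparing with the middle element.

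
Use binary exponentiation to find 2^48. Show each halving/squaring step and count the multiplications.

Computing 2^48 by squaring (build up from 2^1; each line after the first costs one multiplication):

2^1 = 2
2^2 = (2^1)^2 = 2^2 = 4
2^3 = 2 * 2^2 = 2 * 4 = 8
2^6 = (2^3)^2 = 8^2 = 64
2^12 = (2^6)^2 = 64^2 = 4096
2^24 = (2^12)^2 = 4096^2 = 16777216
2^48 = (2^24)^2 = 16777216^2 = 281474976710656

Result: 281474976710656
Multiplications needed: 6 (6 lines after 2^1)

2^48 = 281474976710656. Using exponentiation by squaring, this requires 6 multiplications. The key idea: if the exponent is even, square the half-power; if odd, multiply by the base once.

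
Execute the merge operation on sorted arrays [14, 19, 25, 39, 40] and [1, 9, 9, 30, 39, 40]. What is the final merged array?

Merging process:

Compare 14 vs 1: take 1 from right. Merged: [1]
Compare 14 vs 9: take 9 from right. Merged: [1, 9]
Compare 14 vs 9: take 9 from right. Merged: [1, 9, 9]
Compare 14 vs 30: take 14 from left. Merged: [1, 9, 9, 14]
Compare 19 vs 30: take 19 from left. Merged: [1, 9, 9, 14, 19]
Compare 25 vs 30: take 25 from left. Merged: [1, 9, 9, 14, 19, 25]
Compare 39 vs 30: take 30 from right. Merged: [1, 9, 9, 14, 19, 25, 30]
Compare 39 vs 39: take 39 from left. Merged: [1, 9, 9, 14, 19, 25, 30, 39]
Compare 40 vs 39: take 39 from right. Merged: [1, 9, 9, 14, 19, 25, 30, 39, 39]
Compare 40 vs 40: take 40 from left. Merged: [1, 9, 9, 14, 19, 25, 30, 39, 39, 40]
Append remaining from right: [40]. Merged: [1, 9, 9, 14, 19, 25, 30, 39, 39, 40, 40]

Final merged array: [1, 9, 9, 14, 19, 25, 30, 39, 39, 40, 40]
Total comparisons: 10

The merged array is [1, 9, 9, 14, 19, 25, 30, 39, 39, 40, 40], requiring 10 comparisons. The merge step runs in O(n) time where n is the total number of elements.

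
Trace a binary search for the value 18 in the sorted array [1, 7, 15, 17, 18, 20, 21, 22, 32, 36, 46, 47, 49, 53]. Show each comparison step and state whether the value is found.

Binary search for 18 in [1, 7, 15, 17, 18, 20, 21, 22, 32, 36, 46, 47, 49, 53]:

lo=0, hi=13, mid=6, arr[mid]=21 -> 21 > 18, search left half
lo=0, hi=5, mid=2, arr[mid]=15 -> 15 < 18, search right half
lo=3, hi=5, mid=4, arr[mid]=18 -> Found target at index 4!

Binary search finds 18 at index 4 after 3 comparisons. The search repeatedly halves the search space by comparing with the middle element.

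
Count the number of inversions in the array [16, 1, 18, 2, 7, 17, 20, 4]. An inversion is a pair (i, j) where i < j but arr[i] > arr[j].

Finding inversions in [16, 1, 18, 2, 7, 17, 20, 4]:

(0, 1): arr[0]=16 > arr[1]=1
(0, 3): arr[0]=16 > arr[3]=2
(0, 4): arr[0]=16 > arr[4]=7
(0, 7): arr[0]=16 > arr[7]=4
(2, 3): arr[2]=18 > arr[3]=2
(2, 4): arr[2]=18 > arr[4]=7
(2, 5): arr[2]=18 > arr[5]=17
(2, 7): arr[2]=18 > arr[7]=4
(4, 7): arr[4]=7 > arr[7]=4
(5, 7): arr[5]=17 > arr[7]=4
(6, 7): arr[6]=20 > arr[7]=4

Total inversions: 11

The array has 11 inversion(s): (0,1), (0,3), (0,4), (0,7), (2,3), (2,4), (2,5), (2,7), (4,7), (5,7), (6,7). Each pair (i,j) satisfies i < j and arr[i] > arr[j].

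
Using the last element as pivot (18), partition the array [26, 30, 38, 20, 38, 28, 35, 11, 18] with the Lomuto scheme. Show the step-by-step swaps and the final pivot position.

Lomuto partition with pivot = 18:

Initial array: [26, 30, 38, 20, 38, 28, 35, 11, 18]

arr[0]=26 > 18: no swap
arr[1]=30 > 18: no swap
arr[2]=38 > 18: no swap
arr[3]=20 > 18: no swap
arr[4]=38 > 18: no swap
arr[5]=28 > 18: no swap
arr[6]=35 > 18: no swap
arr[7]=11 <= 18: swap with position 0, array becomes [11, 30, 38, 20, 38, 28, 35, 26, 18]

Place pivot at position 1: [11, 18, 38, 20, 38, 28, 35, 26, 30]
Pivot position: 1

After partitioning with pivot 18, the array becomes [11, 18, 38, 20, 38, 28, 35, 26, 30]. The pivot is placed at index 1. All elements to the left of the pivot are <= 18, and all elements to the right are > 18.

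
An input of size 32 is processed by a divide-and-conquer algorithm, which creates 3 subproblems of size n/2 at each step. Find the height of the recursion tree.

For divide and conquer with division factor 2:

Problem sizes at each level:
Level 0: 32
Level 1: 16
Level 2: 8
Level 3: 4
Level 4: 2
Level 5: 1

The root is level 0 and the size-1 base case is level 5 (the tree spans levels 0 through 5, i.e. 6 levels counting the root), so the depth is the number of divisions: log_2(32) = 5

The recursion tree depth is log_2(32) = 5. At each level, the problem size is divided by 2, so it takes 5 divisions to reduce to a base case of size 1. The algorithm makes 3 recursive calls at each level.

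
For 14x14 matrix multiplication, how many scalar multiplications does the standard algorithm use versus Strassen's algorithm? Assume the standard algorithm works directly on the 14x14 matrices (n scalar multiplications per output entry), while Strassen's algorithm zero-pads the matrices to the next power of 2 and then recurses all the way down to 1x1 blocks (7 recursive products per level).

Matrix multiplication for 14x14 matrices:

Strassen's algorithm requires power-of-2 dimensions. Pad 14x14 to 16x16 (next power of 2).

Standard algorithm: 14^3 = 2744 multiplications
Strassen's algorithm: 7^(log2(16)) = 7^4 = 2401 multiplications
Savings: 2744 - 2401 = 343 multiplications

Standard: 2744 multiplications (14^3). Strassen: 2401 multiplications (7^4, after padding to 16x16). Strassen reduces 8 recursive multiplications to 7 at each level.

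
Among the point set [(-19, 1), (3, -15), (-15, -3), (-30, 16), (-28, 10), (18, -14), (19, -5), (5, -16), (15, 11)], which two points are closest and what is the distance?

Computing all pairwise distances among 9 points:

d((-19, 1), (3, -15)) = 27.2029
d((-19, 1), (-15, -3)) = 5.6569
d((-19, 1), (-30, 16)) = 18.6011
d((-19, 1), (-28, 10)) = 12.7279
d((-19, 1), (18, -14)) = 39.9249
d((-19, 1), (19, -5)) = 38.4708
d((-19, 1), (5, -16)) = 29.4109
d((-19, 1), (15, 11)) = 35.4401
d((3, -15), (-15, -3)) = 21.6333
d((3, -15), (-30, 16)) = 45.2769
d((3, -15), (-28, 10)) = 39.8246
d((3, -15), (18, -14)) = 15.0333
d((3, -15), (19, -5)) = 18.868
d((3, -15), (5, -16)) = 2.2361 <-- minimum
d((3, -15), (15, 11)) = 28.6356
d((-15, -3), (-30, 16)) = 24.2074
d((-15, -3), (-28, 10)) = 18.3848
d((-15, -3), (18, -14)) = 34.7851
d((-15, -3), (19, -5)) = 34.0588
d((-15, -3), (5, -16)) = 23.8537
d((-15, -3), (15, 11)) = 33.1059
d((-30, 16), (-28, 10)) = 6.3246
d((-30, 16), (18, -14)) = 56.6039
d((-30, 16), (19, -5)) = 53.3104
d((-30, 16), (5, -16)) = 47.4236
d((-30, 16), (15, 11)) = 45.2769
d((-28, 10), (18, -14)) = 51.8845
d((-28, 10), (19, -5)) = 49.3356
d((-28, 10), (5, -16)) = 42.0119
d((-28, 10), (15, 11)) = 43.0116
d((18, -14), (19, -5)) = 9.0554
d((18, -14), (5, -16)) = 13.1529
d((18, -14), (15, 11)) = 25.1794
d((19, -5), (5, -16)) = 17.8045
d((19, -5), (15, 11)) = 16.4924
d((5, -16), (15, 11)) = 28.7924

Closest pair: (3, -15) and (5, -16) with distance 2.2361

The closest pair is (3, -15) and (5, -16) with Euclidean distance 2.2361. For 9 points, brute-force pairwise comparison is shown above. For large n, the divide-and-conquer algorithm (sort by x, recurse on halves, check the dividing strip) achieves O(n log n).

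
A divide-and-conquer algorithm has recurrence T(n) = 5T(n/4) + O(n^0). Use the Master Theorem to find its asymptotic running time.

Master Theorem for T(n) = 5T(n/4) + O(n^0):

a = 5, b = 4, c = 0
log_b(a) = log_4(5) = 1.1610

Case 1: c = 0 < log_4(5) = 1.1610
T(n) = O(n^(log_4 5))

For T(n) = 5T(n/4) + O(n^0): log_4(5) = 1.1610. This is Case 1 of the Master Theorem (c < log_b(a), work dominated by leaves), giving O(n^(log_4 5)).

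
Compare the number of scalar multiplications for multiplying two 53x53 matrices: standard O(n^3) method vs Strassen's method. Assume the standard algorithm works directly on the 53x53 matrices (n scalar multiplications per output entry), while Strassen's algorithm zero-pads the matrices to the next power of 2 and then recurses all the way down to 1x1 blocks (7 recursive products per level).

Matrix multiplication for 53x53 matrices:

Strassen's algorithm requires power-of-2 dimensions. Pad 53x53 to 64x64 (next power of 2).

Standard algorithm: 53^3 = 148877 multiplications
Strassen's algorithm: 7^(log2(64)) = 7^6 = 117649 multiplications
Savings: 148877 - 117649 = 31228 multiplications

Standard: 148877 multiplications (53^3). Strassen: 117649 multiplications (7^6, after padding to 64x64). Strassen reduces 8 recursive multiplications to 7 at each level.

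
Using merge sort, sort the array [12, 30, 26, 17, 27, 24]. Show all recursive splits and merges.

Merge sort trace:

Split: [12, 30, 26, 17, 27, 24] -> [12, 30, 26] and [17, 27, 24]
  Split: [12, 30, 26] -> [12] and [30, 26]
    Split: [30, 26] -> [30] and [26]
    Merge: [30] + [26] -> [26, 30]
  Merge: [12] + [26, 30] -> [12, 26, 30]
  Split: [17, 27, 24] -> [17] and [27, 24]
    Split: [27, 24] -> [27] and [24]
    Merge: [27] + [24] -> [24, 27]
  Merge: [17] + [24, 27] -> [17, 24, 27]
Merge: [12, 26, 30] + [17, 24, 27] -> [12, 17, 24, 26, 27, 30]

Final sorted array: [12, 17, 24, 26, 27, 30]

The merge sort proceeds by recursively splitting the array and merging sorted halves.
After all merges, the sorted array is [12, 17, 24, 26, 27, 30].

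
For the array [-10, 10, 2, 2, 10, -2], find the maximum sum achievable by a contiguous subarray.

Using Kadane's algorithm on [-10, 10, 2, 2, 10, -2]:

Scanning through the array:
Position 1 (value 10): max_ending_here = 10, max_so_far = 10
Position 2 (value 2): max_ending_here = 12, max_so_far = 12
Position 3 (value 2): max_ending_here = 14, max_so_far = 14
Position 4 (value 10): max_ending_here = 24, max_so_far = 24
Position 5 (value -2): max_ending_here = 22, max_so_far = 24

Maximum subarray: [10, 2, 2, 10]
Maximum sum: 24

The maximum subarray is [10, 2, 2, 10] with sum 24. This subarray runs from index 1 to index 4.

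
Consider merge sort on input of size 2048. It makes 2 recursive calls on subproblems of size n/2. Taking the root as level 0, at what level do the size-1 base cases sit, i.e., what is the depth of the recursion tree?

For divide and conquer with division factor 2:

Problem sizes at each level:
Level 0: 2048
Level 1: 1024
Level 2: 512
Level 3: 256
Level 4: 128
Level 5: 64
Level 6: 32
Level 7: 16
Level 8: 8
Level 9: 4
Level 10: 2
Level 11: 1

The root is level 0 and the size-1 base case is level 11 (the tree spans levels 0 through 11, i.e. 12 levels counting the root), so the depth is the number of divisions: log_2(2048) = 11

The recursion tree depth is log_2(2048) = 11. At each level, the problem size is divided by 2, so it takes 11 divisions to reduce to a base case of size 1. The algorithm makes 2 recursive calls at each level.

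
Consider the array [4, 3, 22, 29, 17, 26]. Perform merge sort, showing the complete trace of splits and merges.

Merge sort trace:

Split: [4, 3, 22, 29, 17, 26] -> [4, 3, 22] and [29, 17, 26]
  Split: [4, 3, 22] -> [4] and [3, 22]
    Split: [3, 22] -> [3] and [22]
    Merge: [3] + [22] -> [3, 22]
  Merge: [4] + [3, 22] -> [3, 4, 22]
  Split: [29, 17, 26] -> [29] and [17, 26]
    Split: [17, 26] -> [17] and [26]
    Merge: [17] + [26] -> [17, 26]
  Merge: [29] + [17, 26] -> [17, 26, 29]
Merge: [3, 4, 22] + [17, 26, 29] -> [3, 4, 17, 22, 26, 29]

Final sorted array: [3, 4, 17, 22, 26, 29]

The merge sort proceeds by recursively splitting the array and merging sorted halves.
After all merges, the sorted array is [3, 4, 17, 22, 26, 29].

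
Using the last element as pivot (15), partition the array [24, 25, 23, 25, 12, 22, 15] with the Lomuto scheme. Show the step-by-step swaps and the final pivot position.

Lomuto partition with pivot = 15:

Initial array: [24, 25, 23, 25, 12, 22, 15]

arr[0]=24 > 15: no swap
arr[1]=25 > 15: no swap
arr[2]=23 > 15: no swap
arr[3]=25 > 15: no swap
arr[4]=12 <= 15: swap with position 0, array becomes [12, 25, 23, 25, 24, 22, 15]
arr[5]=22 > 15: no swap

Place pivot at position 1: [12, 15, 23, 25, 24, 22, 25]
Pivot position: 1

After partitioning with pivot 15, the array becomes [12, 15, 23, 25, 24, 22, 25]. The pivot is placed at index 1. All elements to the left of the pivot are <= 15, and all elements to the right are > 15.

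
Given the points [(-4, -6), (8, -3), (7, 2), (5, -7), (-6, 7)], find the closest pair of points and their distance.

Computing all pairwise distances among 5 points:

d((-4, -6), (8, -3)) = 12.3693
d((-4, -6), (7, 2)) = 13.6015
d((-4, -6), (5, -7)) = 9.0554
d((-4, -6), (-6, 7)) = 13.1529
d((8, -3), (7, 2)) = 5.099
d((8, -3), (5, -7)) = 5.0 <-- minimum
d((8, -3), (-6, 7)) = 17.2047
d((7, 2), (5, -7)) = 9.2195
d((7, 2), (-6, 7)) = 13.9284
d((5, -7), (-6, 7)) = 17.8045

Closest pair: (8, -3) and (5, -7) with distance 5.0

The closest pair is (8, -3) and (5, -7) with Euclidean distance 5.0. For 5 points, brute-force pairwise comparison is shown above. For large n, the divide-and-conquer algorithm (sort by x, recurse on halves, check the dividing strip) achieves O(n log n).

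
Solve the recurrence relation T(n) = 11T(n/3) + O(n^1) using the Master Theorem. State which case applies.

Master Theorem for T(n) = 11T(n/3) + O(n^1):

a = 11, b = 3, c = 1
log_b(a) = log_3(11) = 2.1827

Case 1: c = 1 < log_3(11) = 2.1827
T(n) = O(n^(log_3 11))

For T(n) = 11T(n/3) + O(n^1): log_3(11) = 2.1827. This is Case 1 of the Master Theorem (c < log_b(a), work dominated by leaves), giving O(n^(log_3 11)).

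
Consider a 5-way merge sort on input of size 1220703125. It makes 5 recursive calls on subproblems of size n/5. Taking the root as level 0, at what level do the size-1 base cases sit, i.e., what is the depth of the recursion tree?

For divide and conquer with division factor 5:

Problem sizes at each level:
Level 0: 1220703125
Level 1: 244140625
Level 2: 48828125
Level 3: 9765625
Level 4: 1953125
Level 5: 390625
Level 6: 78125
Level 7: 15625
Level 8: 3125
Level 9: 625
Level 10: 125
Level 11: 25
Level 12: 5
Level 13: 1

The root is level 0 and the size-1 base case is level 13 (the tree spans levels 0 through 13, i.e. 14 levels counting the root), so the depth is the number of divisions: log_5(1220703125) = 13

The recursion tree depth is log_5(1220703125) = 13. At each level, the problem size is divided by 5, so it takes 13 divisions to reduce to a base case of size 1. The algorithm makes 5 recursive calls at each level.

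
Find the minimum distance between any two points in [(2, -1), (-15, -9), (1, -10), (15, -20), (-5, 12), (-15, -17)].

Computing all pairwise distances among 6 points:

d((2, -1), (-15, -9)) = 18.7883
d((2, -1), (1, -10)) = 9.0554
d((2, -1), (15, -20)) = 23.0217
d((2, -1), (-5, 12)) = 14.7648
d((2, -1), (-15, -17)) = 23.3452
d((-15, -9), (1, -10)) = 16.0312
d((-15, -9), (15, -20)) = 31.9531
d((-15, -9), (-5, 12)) = 23.2594
d((-15, -9), (-15, -17)) = 8.0 <-- minimum
d((1, -10), (15, -20)) = 17.2047
d((1, -10), (-5, 12)) = 22.8035
d((1, -10), (-15, -17)) = 17.4642
d((15, -20), (-5, 12)) = 37.7359
d((15, -20), (-15, -17)) = 30.1496
d((-5, 12), (-15, -17)) = 30.6757

Closest pair: (-15, -9) and (-15, -17) with distance 8.0

The closest pair is (-15, -9) and (-15, -17) with Euclidean distance 8.0. For 6 points, brute-force pairwise comparison is shown above. For large n, the divide-and-conquer algorithm (sort by x, recurse on halves, check the dividing strip) achieves O(n log n).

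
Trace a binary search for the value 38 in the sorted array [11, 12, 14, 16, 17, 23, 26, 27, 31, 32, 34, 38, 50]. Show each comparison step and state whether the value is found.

Binary search for 38 in [11, 12, 14, 16, 17, 23, 26, 27, 31, 32, 34, 38, 50]:

lo=0, hi=12, mid=6, arr[mid]=26 -> 26 < 38, search right half
lo=7, hi=12, mid=9, arr[mid]=32 -> 32 < 38, search right half
lo=10, hi=12, mid=11, arr[mid]=38 -> Found target at index 11!

Binary search finds 38 at index 11 after 3 comparisons. The search repeatedly halves the search space by comparing with the middle element.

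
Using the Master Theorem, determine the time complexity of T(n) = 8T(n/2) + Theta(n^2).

Master Theorem for T(n) = 8T(n/2) + O(n^2):

a = 8, b = 2, c = 2
log_b(a) = log_2(8) = 3.0000

Case 1: c = 2 < log_2(8) = 3.0000
T(n) = O(n^(log_2 8)) = O(n^3)

For T(n) = 8T(n/2) + O(n^2): log_2(8) = 3.0000. This is Case 1 of the Master Theorem (c < log_b(a), work dominated by leaves), giving O(n^3).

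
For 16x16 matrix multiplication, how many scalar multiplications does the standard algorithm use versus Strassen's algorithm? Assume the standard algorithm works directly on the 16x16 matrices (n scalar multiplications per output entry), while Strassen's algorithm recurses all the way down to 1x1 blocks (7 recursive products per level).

Matrix multiplication for 16x16 matrices:

Standard algorithm: 16^3 = 4096 multiplications
Strassen's algorithm: 7^(log2(16)) = 7^4 = 2401 multiplications
Savings: 4096 - 2401 = 1695 multiplications

Standard: 4096 multiplications (16^3). Strassen: 2401 multiplications (7^4). Strassen reduces 8 recursive multiplications to 7 at each level.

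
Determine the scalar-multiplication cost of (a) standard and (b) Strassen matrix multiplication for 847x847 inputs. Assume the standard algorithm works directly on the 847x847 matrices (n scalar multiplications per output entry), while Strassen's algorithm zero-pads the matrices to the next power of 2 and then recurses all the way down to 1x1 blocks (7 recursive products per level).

Matrix multiplication for 847x847 matrices:

Strassen's algorithm requires power-of-2 dimensions. Pad 847x847 to 1024x1024 (next power of 2).

Standard algorithm: 847^3 = 607645423 multiplications
Strassen's algorithm: 7^(log2(1024)) = 7^10 = 282475249 multiplications
Savings: 607645423 - 282475249 = 325170174 multiplications

Standard: 607645423 multiplications (847^3). Strassen: 282475249 multiplications (7^10, after padding to 1024x1024). Strassen reduces 8 recursive multiplications to 7 at each level.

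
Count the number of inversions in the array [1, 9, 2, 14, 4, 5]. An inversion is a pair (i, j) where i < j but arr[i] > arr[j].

Finding inversions in [1, 9, 2, 14, 4, 5]:

(1, 2): arr[1]=9 > arr[2]=2
(1, 4): arr[1]=9 > arr[4]=4
(1, 5): arr[1]=9 > arr[5]=5
(3, 4): arr[3]=14 > arr[4]=4
(3, 5): arr[3]=14 > arr[5]=5

Total inversions: 5

The array has 5 inversion(s): (1,2), (1,4), (1,5), (3,4), (3,5). Each pair (i,j) satisfies i < j and arr[i] > arr[j].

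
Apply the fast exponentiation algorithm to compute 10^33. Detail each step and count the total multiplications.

Computing 10^33 by squaring (build up from 10^1; each line after the first costs one multiplication):

10^1 = 10
10^2 = (10^1)^2 = 10^2 = 100
10^4 = (10^2)^2 = 100^2 = 10000
10^8 = (10^4)^2 = 10000^2 = 100000000
10^16 = (10^8)^2 = 100000000^2 = 10000000000000000
10^32 = (10^16)^2 = 10000000000000000^2 = 100000000000000000000000000000000
10^33 = 10 * 10^32 = 10 * 100000000000000000000000000000000 = 1000000000000000000000000000000000

Result: 1000000000000000000000000000000000
Multiplications needed: 6 (6 lines after 10^1)

10^33 = 1000000000000000000000000000000000. Using exponentiation by squaring, this requires 6 multiplications. The key idea: if the exponent is even, square the half-power; if odd, multiply by the base once.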